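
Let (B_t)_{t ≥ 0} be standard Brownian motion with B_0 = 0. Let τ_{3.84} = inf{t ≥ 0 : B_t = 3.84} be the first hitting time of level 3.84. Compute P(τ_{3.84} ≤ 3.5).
P(τ_{3.84} ≤ 3.5) = 2(1 − Φ(3.84/√3.5)) = 2(1 − Φ(2.0526)) ≈ 0.0401

By the reflection principle for standard BM, P(τ_b ≤ t) = 2 · P(B_t ≥ b). Since B_t ~ N(0, t), P(B_t ≥ 3.84) = 1 − Φ(3.84/√t) = 1 − Φ(3.84/√3.5) = 1 − Φ(2.0526) ≈ 0.02006. Doubling: P(τ_{3.84} ≤ 3.5) ≈ 2 · 0.02006 = 0.04012 ≈ 0.0401.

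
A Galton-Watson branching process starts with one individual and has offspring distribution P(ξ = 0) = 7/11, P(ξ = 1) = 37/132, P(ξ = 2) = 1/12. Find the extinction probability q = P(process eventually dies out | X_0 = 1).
q = 1

Mean offspring μ = 0·7/11 + 1·37/132 + 2·1/12 = 59/132 ≤ 1. For μ ≤ 1 with offspring not concentrated at 1, the Galton-Watson process goes extinct almost surely, so q = 1.
(Algebraic check: The pgf is f(s) = 7/11 + 37/132·s + 1/12·s². The extinction probability q is the smallest fixed point of f in [0, 1]. Setting s = f(s):
  1/12·s² + (37/132 − 1)·s + 7/11 = 0
  1/12·s² − (7/11 + 1/12)·s + 7/11 = 0
which factors as (s − 1)·(1/12·s − 7/11) = 0, giving roots s = 1 and s = (7/11)/(1/12) = 84/11. Since 84/11 ≥ 1, the smallest root in [0, 1] is s = 1.)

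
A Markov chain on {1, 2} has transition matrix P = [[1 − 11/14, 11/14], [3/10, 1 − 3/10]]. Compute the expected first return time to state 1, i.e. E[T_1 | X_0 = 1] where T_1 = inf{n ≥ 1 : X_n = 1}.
E[T_1 | X_0 = 1] = 1/π_1 = 76/21

For an irreducible recurrent Markov chain with stationary distribution π, E[T_i | X_0 = i] = 1/π_i (Kac's formula). Here π_1 = (3/10)/(11/14 + 3/10) = (3/10)/(38/35) = 21/76, so E[T_1 | X_0 = 1] = 1/π_1 = (11/14 + 3/10)/(3/10) = (38/35)/(3/10) = 76/21.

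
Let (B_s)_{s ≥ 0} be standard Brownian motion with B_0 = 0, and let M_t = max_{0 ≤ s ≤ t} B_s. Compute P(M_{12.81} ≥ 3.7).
P(M_{12.81} ≥ 3.7) = 2·P(B_{12.81} ≥ 3.7) = 2(1 − Φ(3.7/√12.81)) ≈ 0.3012

By the reflection principle for Brownian motion, P(M_t ≥ a) = 2 · P(B_t ≥ a) for a ≥ 0. Since B_t ~ N(0, t), P(B_t ≥ 3.7) = 1 − Φ(3.7/√t) = 1 − Φ(3.7/√12.81) = 1 − Φ(1.0338). So
  P(M_{12.81} ≥ 3.7) = 2(1 − Φ(1.0338)) ≈ 0.3012.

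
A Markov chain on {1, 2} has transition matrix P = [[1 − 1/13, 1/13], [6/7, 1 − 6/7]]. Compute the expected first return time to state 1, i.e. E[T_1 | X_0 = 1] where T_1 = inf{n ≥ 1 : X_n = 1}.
E[T_1 | X_0 = 1] = 1/π_1 = 85/78

For an irreducible recurrent Markov chain with stationary distribution π, E[T_i | X_0 = i] = 1/π_i (Kac's formula). Here π_1 = (6/7)/(1/13 + 6/7) = (6/7)/(85/91) = 78/85, so E[T_1 | X_0 = 1] = 1/π_1 = (1/13 + 6/7)/(6/7) = (85/91)/(6/7) = 85/78.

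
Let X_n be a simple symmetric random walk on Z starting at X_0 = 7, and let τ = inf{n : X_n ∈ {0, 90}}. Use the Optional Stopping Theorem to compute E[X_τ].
E[X_τ] = 7

X_n is a martingale and τ is a bounded-mean stopping time (indeed τ is finite a.s. with bounded expectation since the walk is in a bounded region). By the OST, E[X_τ] = E[X_0] = 7. Equivalently: E[X_τ] = 90 · P(hit 90 first) + 0 · P(hit 0 first) = 90 · (7/90) = 7.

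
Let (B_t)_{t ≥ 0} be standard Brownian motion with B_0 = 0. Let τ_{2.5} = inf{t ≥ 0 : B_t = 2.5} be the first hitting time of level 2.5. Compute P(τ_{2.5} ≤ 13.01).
P(τ_{2.5} ≤ 13.01) = 2(1 − Φ(2.5/√13.01)) = 2(1 − Φ(0.6931)) ≈ 0.4882

By the reflection principle for standard BM, P(τ_b ≤ t) = 2 · P(B_t ≥ b). Since B_t ~ N(0, t), P(B_t ≥ 2.5) = 1 − Φ(2.5/√t) = 1 − Φ(2.5/√13.01) = 1 − Φ(0.6931) ≈ 0.24412. Doubling: P(τ_{2.5} ≤ 13.01) ≈ 2 · 0.24412 = 0.48824 ≈ 0.4882.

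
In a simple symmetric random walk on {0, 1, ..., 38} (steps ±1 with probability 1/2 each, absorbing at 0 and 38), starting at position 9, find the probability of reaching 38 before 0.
P(hit 38 before 0) = 9/38

Let u_k = P(hit 38 before 0 | start at k). Then u_0 = 0, u_38 = 1, and u_k = u_{k-1}/2 + u_{k+1}/2 for 1 ≤ k ≤ 37. This harmonic recurrence is solved by u_k = k/38, giving u_9 = 9/38.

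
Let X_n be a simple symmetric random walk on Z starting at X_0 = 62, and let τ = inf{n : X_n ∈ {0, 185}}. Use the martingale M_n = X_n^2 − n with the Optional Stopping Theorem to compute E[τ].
E[τ] = 7626

M_n = X_n^2 − n is a martingale (since E[X_{n+1}^2 | F_n] = X_n^2 + 1). By OST (τ has finite mean in a bounded region), E[M_τ] = E[M_0] = X_0^2 − 0 = 62^2 = 3844. Also E[M_τ] = E[X_τ^2] − E[τ]. The walk exits at 0 or 185, with P(hit 185 first) = 62/185, so E[X_τ^2] = 185^2 · 62/185 + 0 = 11470. Thus E[τ] = E[X_τ^2] − E[M_τ] = 11470 − 3844 = 7626 = 62(185 − 62) = 7626.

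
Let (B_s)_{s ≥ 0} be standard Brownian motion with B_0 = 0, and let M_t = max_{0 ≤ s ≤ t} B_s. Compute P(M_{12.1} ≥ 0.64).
P(M_{12.1} ≥ 0.64) = 2·P(B_{12.1} ≥ 0.64) = 2(1 − Φ(0.64/√12.1)) ≈ 0.8540

By the reflection principle for Brownian motion, P(M_t ≥ a) = 2 · P(B_t ≥ a) for a ≥ 0. Since B_t ~ N(0, t), P(B_t ≥ 0.64) = 1 − Φ(0.64/√t) = 1 − Φ(0.64/√12.1) = 1 − Φ(0.1840). So
  P(M_{12.1} ≥ 0.64) = 2(1 − Φ(0.1840)) ≈ 0.8540.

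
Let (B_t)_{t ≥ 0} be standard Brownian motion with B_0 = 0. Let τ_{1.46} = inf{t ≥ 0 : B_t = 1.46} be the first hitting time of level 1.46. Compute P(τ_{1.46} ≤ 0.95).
P(τ_{1.46} ≤ 0.95) = 2(1 − Φ(1.46/√0.95)) = 2(1 − Φ(1.4979)) ≈ 0.1342

By the reflection principle for standard BM, P(τ_b ≤ t) = 2 · P(B_t ≥ b). Since B_t ~ N(0, t), P(B_t ≥ 1.46) = 1 − Φ(1.46/√t) = 1 − Φ(1.46/√0.95) = 1 − Φ(1.4979) ≈ 0.06708. Doubling: P(τ_{1.46} ≤ 0.95) ≈ 2 · 0.06708 = 0.13416 ≈ 0.1342.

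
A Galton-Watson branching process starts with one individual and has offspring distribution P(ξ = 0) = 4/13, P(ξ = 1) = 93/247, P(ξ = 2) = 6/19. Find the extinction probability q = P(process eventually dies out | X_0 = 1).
q = 38/39

The pgf is f(s) = 4/13 + 93/247·s + 6/19·s². The extinction probability q is the smallest fixed point of f in [0, 1]. Setting s = f(s):
  6/19·s² + (93/247 − 1)·s + 4/13 = 0
  6/19·s² − (4/13 + 6/19)·s + 4/13 = 0
which factors as (s − 1)·(6/19·s − 4/13) = 0, giving roots s = 1 and s = (4/13)/(6/19) = 38/39.
Mean offspring μ = 93/247 + 2·6/19 = 249/247 > 1 (supercritical), so q < 1. The extinction probability is the smaller root: q = (4/13)/(6/19) = 38/39.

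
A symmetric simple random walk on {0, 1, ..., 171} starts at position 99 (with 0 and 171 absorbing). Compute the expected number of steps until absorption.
E[τ | X_0 = 99] = 7128

Let v_k = E[τ | X_0 = k]. Boundary: v_0 = v_171 = 0. Recurrence: v_k = 1 + (v_{k-1} + v_{k+1})/2 for 1 ≤ k ≤ 170. The particular solution to v_k − (v_{k-1} + v_{k+1})/2 = 1 is v_k = −k^2. Adding homogeneous solution A + B k and matching boundaries gives v_k = k (171 − k). Substituting k = 99: v_99 = 99 · 72 = 7128.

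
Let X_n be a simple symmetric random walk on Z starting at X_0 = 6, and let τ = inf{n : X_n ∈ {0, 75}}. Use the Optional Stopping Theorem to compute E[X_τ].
E[X_τ] = 6

X_n is a martingale and τ is a bounded-mean stopping time (indeed τ is finite a.s. with bounded expectation since the walk is in a bounded region). By the OST, E[X_τ] = E[X_0] = 6. Equivalently: E[X_τ] = 75 · P(hit 75 first) + 0 · P(hit 0 first) = 75 · (6/75) = 6.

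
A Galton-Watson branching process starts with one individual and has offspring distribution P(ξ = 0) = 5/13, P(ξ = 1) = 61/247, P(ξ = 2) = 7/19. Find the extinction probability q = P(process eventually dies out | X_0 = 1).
q = 1

Mean offspring μ = 0·5/13 + 1·61/247 + 2·7/19 = 243/247 ≤ 1. For μ ≤ 1 with offspring not concentrated at 1, the Galton-Watson process goes extinct almost surely, so q = 1.
(Algebraic check: The pgf is f(s) = 5/13 + 61/247·s + 7/19·s². The extinction probability q is the smallest fixed point of f in [0, 1]. Setting s = f(s):
  7/19·s² + (61/247 − 1)·s + 5/13 = 0
  7/19·s² − (5/13 + 7/19)·s + 5/13 = 0
which factors as (s − 1)·(7/19·s − 5/13) = 0, giving roots s = 1 and s = (5/13)/(7/19) = 95/91. Since 95/91 ≥ 1, the smallest root in [0, 1] is s = 1.)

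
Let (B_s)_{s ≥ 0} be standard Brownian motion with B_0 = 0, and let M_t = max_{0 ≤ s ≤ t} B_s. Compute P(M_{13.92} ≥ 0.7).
P(M_{13.92} ≥ 0.7) = 2·P(B_{13.92} ≥ 0.7) = 2(1 − Φ(0.7/√13.92)) ≈ 0.8512

By the reflection principle for Brownian motion, P(M_t ≥ a) = 2 · P(B_t ≥ a) for a ≥ 0. Since B_t ~ N(0, t), P(B_t ≥ 0.7) = 1 − Φ(0.7/√t) = 1 − Φ(0.7/√13.92) = 1 − Φ(0.1876). So
  P(M_{13.92} ≥ 0.7) = 2(1 − Φ(0.1876)) ≈ 0.8512.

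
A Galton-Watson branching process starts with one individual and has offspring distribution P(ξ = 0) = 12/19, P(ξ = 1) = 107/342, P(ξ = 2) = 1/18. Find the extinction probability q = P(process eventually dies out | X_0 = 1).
q = 1

Mean offspring μ = 0·12/19 + 1·107/342 + 2·1/18 = 145/342 ≤ 1. For μ ≤ 1 with offspring not concentrated at 1, the Galton-Watson process goes extinct almost surely, so q = 1.
(Algebraic check: The pgf is f(s) = 12/19 + 107/342·s + 1/18·s². The extinction probability q is the smallest fixed point of f in [0, 1]. Setting s = f(s):
  1/18·s² + (107/342 − 1)·s + 12/19 = 0
  1/18·s² − (12/19 + 1/18)·s + 12/19 = 0
which factors as (s − 1)·(1/18·s − 12/19) = 0, giving roots s = 1 and s = (12/19)/(1/18) = 216/19. Since 216/19 ≥ 1, the smallest root in [0, 1] is s = 1.)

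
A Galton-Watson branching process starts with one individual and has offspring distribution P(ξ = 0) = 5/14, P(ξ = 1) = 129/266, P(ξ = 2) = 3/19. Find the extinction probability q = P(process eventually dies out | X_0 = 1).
q = 1

Mean offspring μ = 0·5/14 + 1·129/266 + 2·3/19 = 213/266 ≤ 1. For μ ≤ 1 with offspring not concentrated at 1, the Galton-Watson process goes extinct almost surely, so q = 1.
(Algebraic check: The pgf is f(s) = 5/14 + 129/266·s + 3/19·s². The extinction probability q is the smallest fixed point of f in [0, 1]. Setting s = f(s):
  3/19·s² + (129/266 − 1)·s + 5/14 = 0
  3/19·s² − (5/14 + 3/19)·s + 5/14 = 0
which factors as (s − 1)·(3/19·s − 5/14) = 0, giving roots s = 1 and s = (5/14)/(3/19) = 95/42. Since 95/42 ≥ 1, the smallest root in [0, 1] is s = 1.)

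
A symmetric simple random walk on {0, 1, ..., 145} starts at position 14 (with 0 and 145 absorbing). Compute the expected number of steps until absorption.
E[τ | X_0 = 14] = 1834

Let v_k = E[τ | X_0 = k]. Boundary: v_0 = v_145 = 0. Recurrence: v_k = 1 + (v_{k-1} + v_{k+1})/2 for 1 ≤ k ≤ 144. The particular solution to v_k − (v_{k-1} + v_{k+1})/2 = 1 is v_k = −k^2. Adding homogeneous solution A + B k and matching boundaries gives v_k = k (145 − k). Substituting k = 14: v_14 = 14 · 131 = 1834.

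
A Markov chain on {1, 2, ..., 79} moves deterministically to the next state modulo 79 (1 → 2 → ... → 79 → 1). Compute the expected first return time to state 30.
E[T_30 | X_0 = 30] = 79

The chain cycles deterministically, so starting at state 30 it returns in exactly 79 steps. Equivalently, the stationary distribution is uniform π_j = 1/79 for every state j, so by Kac's formula E[T_30] = 1/π_30 = 79.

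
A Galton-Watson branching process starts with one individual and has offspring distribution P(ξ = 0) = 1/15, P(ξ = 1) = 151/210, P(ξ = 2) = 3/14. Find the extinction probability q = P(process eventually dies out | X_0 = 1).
q = 14/45

The pgf is f(s) = 1/15 + 151/210·s + 3/14·s². The extinction probability q is the smallest fixed point of f in [0, 1]. Setting s = f(s):
  3/14·s² + (151/210 − 1)·s + 1/15 = 0
  3/14·s² − (1/15 + 3/14)·s + 1/15 = 0
which factors as (s − 1)·(3/14·s − 1/15) = 0, giving roots s = 1 and s = (1/15)/(3/14) = 14/45.
Mean offspring μ = 151/210 + 2·3/14 = 241/210 > 1 (supercritical), so q < 1. The extinction probability is the smaller root: q = (1/15)/(3/14) = 14/45.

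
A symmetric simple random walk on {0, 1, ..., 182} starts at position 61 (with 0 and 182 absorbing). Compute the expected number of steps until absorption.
E[τ | X_0 = 61] = 7381

Let v_k = E[τ | X_0 = k]. Boundary: v_0 = v_182 = 0. Recurrence: v_k = 1 + (v_{k-1} + v_{k+1})/2 for 1 ≤ k ≤ 181. The particular solution to v_k − (v_{k-1} + v_{k+1})/2 = 1 is v_k = −k^2. Adding homogeneous solution A + B k and matching boundaries gives v_k = k (182 − k). Substituting k = 61: v_61 = 61 · 121 = 7381.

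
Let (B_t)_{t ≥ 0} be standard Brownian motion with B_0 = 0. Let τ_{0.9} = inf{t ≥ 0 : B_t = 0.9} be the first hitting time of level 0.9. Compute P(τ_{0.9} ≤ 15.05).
P(τ_{0.9} ≤ 15.05) = 2(1 − Φ(0.9/√15.05)) = 2(1 − Φ(0.2320)) ≈ 0.8165

By the reflection principle for standard BM, P(τ_b ≤ t) = 2 · P(B_t ≥ b). Since B_t ~ N(0, t), P(B_t ≥ 0.9) = 1 − Φ(0.9/√t) = 1 − Φ(0.9/√15.05) = 1 − Φ(0.2320) ≈ 0.40827. Doubling: P(τ_{0.9} ≤ 15.05) ≈ 2 · 0.40827 = 0.81654 ≈ 0.8165.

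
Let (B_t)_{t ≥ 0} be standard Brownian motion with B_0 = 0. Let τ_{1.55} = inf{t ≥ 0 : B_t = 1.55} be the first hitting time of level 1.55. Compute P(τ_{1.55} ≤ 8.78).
P(τ_{1.55} ≤ 8.78) = 2(1 − Φ(1.55/√8.78)) = 2(1 − Φ(0.5231)) ≈ 0.6009

By the reflection principle for standard BM, P(τ_b ≤ t) = 2 · P(B_t ≥ b). Since B_t ~ N(0, t), P(B_t ≥ 1.55) = 1 − Φ(1.55/√t) = 1 − Φ(1.55/√8.78) = 1 − Φ(0.5231) ≈ 0.30045. Doubling: P(τ_{1.55} ≤ 8.78) ≈ 2 · 0.30045 = 0.60090 ≈ 0.6009.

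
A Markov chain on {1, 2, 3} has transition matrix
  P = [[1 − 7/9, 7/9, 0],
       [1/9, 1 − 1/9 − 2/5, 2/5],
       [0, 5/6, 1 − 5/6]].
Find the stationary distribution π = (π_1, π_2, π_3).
π = (25/284, 175/284, 21/71)

This is a birth-death chain on three states, which satisfies detailed balance: π_1 · P_{12} = π_2 · P_{21} and π_2 · P_{23} = π_3 · P_{32}.
From π_1 · 7/9 = π_2 · 1/9: π_2/π_1 = (7/9)/(1/9) = 7.
From π_2 · 2/5 = π_3 · 5/6: π_3/π_2 = (2/5)/(5/6) = 12/25.
Take π_1 proportional to 1; then unnormalized π = (1, 7, 84/25). Normalize by dividing by the sum 284/25:
  π = (25/284, 175/284, 21/71).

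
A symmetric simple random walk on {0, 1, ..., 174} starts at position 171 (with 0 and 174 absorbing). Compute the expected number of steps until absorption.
E[τ | X_0 = 171] = 513

Let v_k = E[τ | X_0 = k]. Boundary: v_0 = v_174 = 0. Recurrence: v_k = 1 + (v_{k-1} + v_{k+1})/2 for 1 ≤ k ≤ 173. The particular solution to v_k − (v_{k-1} + v_{k+1})/2 = 1 is v_k = −k^2. Adding homogeneous solution A + B k and matching boundaries gives v_k = k (174 − k). Substituting k = 171: v_171 = 171 · 3 = 513.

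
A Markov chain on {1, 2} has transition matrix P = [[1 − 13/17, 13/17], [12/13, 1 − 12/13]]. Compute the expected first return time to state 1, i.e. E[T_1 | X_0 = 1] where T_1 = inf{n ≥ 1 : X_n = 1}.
E[T_1 | X_0 = 1] = 1/π_1 = 373/204

For an irreducible recurrent Markov chain with stationary distribution π, E[T_i | X_0 = i] = 1/π_i (Kac's formula). Here π_1 = (12/13)/(13/17 + 12/13) = (12/13)/(373/221) = 204/373, so E[T_1 | X_0 = 1] = 1/π_1 = (13/17 + 12/13)/(12/13) = (373/221)/(12/13) = 373/204.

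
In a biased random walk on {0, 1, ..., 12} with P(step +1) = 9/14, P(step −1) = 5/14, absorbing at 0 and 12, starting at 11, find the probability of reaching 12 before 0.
P(hit 12 before 0) = (1 − (5/9)^11) / (1 − (5/9)^12) = 70497520839/70546348964

Let u_k denote P(reach 12 before 0 | start at k). Boundary: u_0 = 0, u_12 = 1. Recurrence: u_k = 9/14·u_{k+1} + 5/14·u_{k-1} for 1 ≤ k ≤ 11. Try u_k = A + B·r^k with r = q/p = (5/14)/(9/14) = 5/9. Substitution satisfies the recurrence; boundary conditions give:
  u_k = (1 − r^k) / (1 − r^N) = (1 − (5/9)^11) / (1 − (5/9)^12) = 70497520839/70546348964.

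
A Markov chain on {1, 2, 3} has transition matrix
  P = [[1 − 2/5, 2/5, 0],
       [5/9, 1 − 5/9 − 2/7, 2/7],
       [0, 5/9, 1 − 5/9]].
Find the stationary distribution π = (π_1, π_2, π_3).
π = (875/1829, 630/1829, 324/1829)

This is a birth-death chain on three states, which satisfies detailed balance: π_1 · P_{12} = π_2 · P_{21} and π_2 · P_{23} = π_3 · P_{32}.
From π_1 · 2/5 = π_2 · 5/9: π_2/π_1 = (2/5)/(5/9) = 18/25.
From π_2 · 2/7 = π_3 · 5/9: π_3/π_2 = (2/7)/(5/9) = 18/35.
Take π_1 proportional to 1; then unnormalized π = (1, 18/25, 324/875). Normalize by dividing by the sum 1829/875:
  π = (875/1829, 630/1829, 324/1829).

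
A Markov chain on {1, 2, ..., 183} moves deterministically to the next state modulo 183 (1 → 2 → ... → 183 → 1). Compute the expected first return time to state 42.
E[T_42 | X_0 = 42] = 183

The chain cycles deterministically, so starting at state 42 it returns in exactly 183 steps. Equivalently, the stationary distribution is uniform π_j = 1/183 for every state j, so by Kac's formula E[T_42] = 1/π_42 = 183.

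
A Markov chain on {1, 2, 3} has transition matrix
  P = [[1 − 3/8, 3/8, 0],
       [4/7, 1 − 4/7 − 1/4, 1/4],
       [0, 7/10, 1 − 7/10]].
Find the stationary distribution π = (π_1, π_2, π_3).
π = (64/121, 42/121, 15/121)

This is a birth-death chain on three states, which satisfies detailed balance: π_1 · P_{12} = π_2 · P_{21} and π_2 · P_{23} = π_3 · P_{32}.
From π_1 · 3/8 = π_2 · 4/7: π_2/π_1 = (3/8)/(4/7) = 21/32.
From π_2 · 1/4 = π_3 · 7/10: π_3/π_2 = (1/4)/(7/10) = 5/14.
Take π_1 proportional to 1; then unnormalized π = (1, 21/32, 15/64). Normalize by dividing by the sum 121/64:
  π = (64/121, 42/121, 15/121).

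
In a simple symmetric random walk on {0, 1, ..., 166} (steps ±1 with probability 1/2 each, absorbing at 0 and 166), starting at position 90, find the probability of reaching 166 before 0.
P(hit 166 before 0) = 90/166 = 45/83

Let u_k = P(hit 166 before 0 | start at k). Then u_0 = 0, u_166 = 1, and u_k = u_{k-1}/2 + u_{k+1}/2 for 1 ≤ k ≤ 165. This harmonic recurrence is solved by u_k = k/166, giving u_90 = 90/166 = 45/83.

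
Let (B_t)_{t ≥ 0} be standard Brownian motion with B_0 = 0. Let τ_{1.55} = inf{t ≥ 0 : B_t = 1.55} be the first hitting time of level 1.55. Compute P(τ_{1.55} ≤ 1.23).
P(τ_{1.55} ≤ 1.23) = 2(1 − Φ(1.55/√1.23)) = 2(1 − Φ(1.3976)) ≈ 0.1622

By the reflection principle for standard BM, P(τ_b ≤ t) = 2 · P(B_t ≥ b). Since B_t ~ N(0, t), P(B_t ≥ 1.55) = 1 − Φ(1.55/√t) = 1 − Φ(1.55/√1.23) = 1 − Φ(1.3976) ≈ 0.08112. Doubling: P(τ_{1.55} ≤ 1.23) ≈ 2 · 0.08112 = 0.16224 ≈ 0.1622.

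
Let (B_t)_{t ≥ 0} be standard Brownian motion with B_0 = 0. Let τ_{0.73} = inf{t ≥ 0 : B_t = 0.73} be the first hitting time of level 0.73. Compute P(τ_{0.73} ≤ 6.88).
P(τ_{0.73} ≤ 6.88) = 2(1 − Φ(0.73/√6.88)) = 2(1 − Φ(0.2783)) ≈ 0.7808

By the reflection principle for standard BM, P(τ_b ≤ t) = 2 · P(B_t ≥ b). Since B_t ~ N(0, t), P(B_t ≥ 0.73) = 1 − Φ(0.73/√t) = 1 − Φ(0.73/√6.88) = 1 − Φ(0.2783) ≈ 0.39039. Doubling: P(τ_{0.73} ≤ 6.88) ≈ 2 · 0.39039 = 0.78078 ≈ 0.7808.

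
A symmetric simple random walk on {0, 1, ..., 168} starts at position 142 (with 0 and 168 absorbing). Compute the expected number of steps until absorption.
E[τ | X_0 = 142] = 3692

Let v_k = E[τ | X_0 = k]. Boundary: v_0 = v_168 = 0. Recurrence: v_k = 1 + (v_{k-1} + v_{k+1})/2 for 1 ≤ k ≤ 167. The particular solution to v_k − (v_{k-1} + v_{k+1})/2 = 1 is v_k = −k^2. Adding homogeneous solution A + B k and matching boundaries gives v_k = k (168 − k). Substituting k = 142: v_142 = 142 · 26 = 3692.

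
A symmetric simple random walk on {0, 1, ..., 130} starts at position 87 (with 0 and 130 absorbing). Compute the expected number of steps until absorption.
E[τ | X_0 = 87] = 3741

Let v_k = E[τ | X_0 = k]. Boundary: v_0 = v_130 = 0. Recurrence: v_k = 1 + (v_{k-1} + v_{k+1})/2 for 1 ≤ k ≤ 129. The particular solution to v_k − (v_{k-1} + v_{k+1})/2 = 1 is v_k = −k^2. Adding homogeneous solution A + B k and matching boundaries gives v_k = k (130 − k). Substituting k = 87: v_87 = 87 · 43 = 3741.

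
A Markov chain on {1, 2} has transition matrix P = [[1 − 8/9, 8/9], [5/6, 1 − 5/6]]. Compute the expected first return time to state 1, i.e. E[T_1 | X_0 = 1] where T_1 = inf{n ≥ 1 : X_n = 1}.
E[T_1 | X_0 = 1] = 1/π_1 = 31/15

For an irreducible recurrent Markov chain with stationary distribution π, E[T_i | X_0 = i] = 1/π_i (Kac's formula). Here π_1 = (5/6)/(8/9 + 5/6) = (5/6)/(31/18) = 15/31, so E[T_1 | X_0 = 1] = 1/π_1 = (8/9 + 5/6)/(5/6) = (31/18)/(5/6) = 31/15.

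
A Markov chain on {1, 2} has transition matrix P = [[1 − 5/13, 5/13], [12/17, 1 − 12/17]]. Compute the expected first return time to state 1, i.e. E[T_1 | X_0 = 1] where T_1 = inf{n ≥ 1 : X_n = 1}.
E[T_1 | X_0 = 1] = 1/π_1 = 241/156

For an irreducible recurrent Markov chain with stationary distribution π, E[T_i | X_0 = i] = 1/π_i (Kac's formula). Here π_1 = (12/17)/(5/13 + 12/17) = (12/17)/(241/221) = 156/241, so E[T_1 | X_0 = 1] = 1/π_1 = (5/13 + 12/17)/(12/17) = (241/221)/(12/17) = 241/156.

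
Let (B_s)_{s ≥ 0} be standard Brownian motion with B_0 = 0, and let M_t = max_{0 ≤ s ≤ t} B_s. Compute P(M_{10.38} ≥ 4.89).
P(M_{10.38} ≥ 4.89) = 2·P(B_{10.38} ≥ 4.89) = 2(1 − Φ(4.89/√10.38)) ≈ 0.1291

By the reflection principle for Brownian motion, P(M_t ≥ a) = 2 · P(B_t ≥ a) for a ≥ 0. Since B_t ~ N(0, t), P(B_t ≥ 4.89) = 1 − Φ(4.89/√t) = 1 − Φ(4.89/√10.38) = 1 − Φ(1.5178). So
  P(M_{10.38} ≥ 4.89) = 2(1 − Φ(1.5178)) ≈ 0.1291.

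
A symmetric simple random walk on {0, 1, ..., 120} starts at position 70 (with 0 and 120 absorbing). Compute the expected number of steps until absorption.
E[τ | X_0 = 70] = 3500

Let v_k = E[τ | X_0 = k]. Boundary: v_0 = v_120 = 0. Recurrence: v_k = 1 + (v_{k-1} + v_{k+1})/2 for 1 ≤ k ≤ 119. The particular solution to v_k − (v_{k-1} + v_{k+1})/2 = 1 is v_k = −k^2. Adding homogeneous solution A + B k and matching boundaries gives v_k = k (120 − k). Substituting k = 70: v_70 = 70 · 50 = 3500.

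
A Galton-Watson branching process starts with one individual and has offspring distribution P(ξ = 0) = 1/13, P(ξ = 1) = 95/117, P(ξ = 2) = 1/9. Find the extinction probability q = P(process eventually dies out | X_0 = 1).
q = 9/13

The pgf is f(s) = 1/13 + 95/117·s + 1/9·s². The extinction probability q is the smallest fixed point of f in [0, 1]. Setting s = f(s):
  1/9·s² + (95/117 − 1)·s + 1/13 = 0
  1/9·s² − (1/13 + 1/9)·s + 1/13 = 0
which factors as (s − 1)·(1/9·s − 1/13) = 0, giving roots s = 1 and s = (1/13)/(1/9) = 9/13.
Mean offspring μ = 95/117 + 2·1/9 = 121/117 > 1 (supercritical), so q < 1. The extinction probability is the smaller root: q = (1/13)/(1/9) = 9/13.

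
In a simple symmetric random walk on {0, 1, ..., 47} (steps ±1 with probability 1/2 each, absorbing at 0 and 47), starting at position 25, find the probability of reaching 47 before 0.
P(hit 47 before 0) = 25/47

Let u_k = P(hit 47 before 0 | start at k). Then u_0 = 0, u_47 = 1, and u_k = u_{k-1}/2 + u_{k+1}/2 for 1 ≤ k ≤ 46. This harmonic recurrence is solved by u_k = k/47, giving u_25 = 25/47.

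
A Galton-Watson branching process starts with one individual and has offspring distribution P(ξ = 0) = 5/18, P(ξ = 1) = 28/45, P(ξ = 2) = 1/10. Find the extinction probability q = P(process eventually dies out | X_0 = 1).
q = 1

Mean offspring μ = 0·5/18 + 1·28/45 + 2·1/10 = 37/45 ≤ 1. For μ ≤ 1 with offspring not concentrated at 1, the Galton-Watson process goes extinct almost surely, so q = 1.
(Algebraic check: The pgf is f(s) = 5/18 + 28/45·s + 1/10·s². The extinction probability q is the smallest fixed point of f in [0, 1]. Setting s = f(s):
  1/10·s² + (28/45 − 1)·s + 5/18 = 0
  1/10·s² − (5/18 + 1/10)·s + 5/18 = 0
which factors as (s − 1)·(1/10·s − 5/18) = 0, giving roots s = 1 and s = (5/18)/(1/10) = 25/9. Since 25/9 ≥ 1, the smallest root in [0, 1] is s = 1.)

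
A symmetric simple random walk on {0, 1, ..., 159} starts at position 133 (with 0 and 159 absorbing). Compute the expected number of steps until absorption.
E[τ | X_0 = 133] = 3458

Let v_k = E[τ | X_0 = k]. Boundary: v_0 = v_159 = 0. Recurrence: v_k = 1 + (v_{k-1} + v_{k+1})/2 for 1 ≤ k ≤ 158. The particular solution to v_k − (v_{k-1} + v_{k+1})/2 = 1 is v_k = −k^2. Adding homogeneous solution A + B k and matching boundaries gives v_k = k (159 − k). Substituting k = 133: v_133 = 133 · 26 = 3458.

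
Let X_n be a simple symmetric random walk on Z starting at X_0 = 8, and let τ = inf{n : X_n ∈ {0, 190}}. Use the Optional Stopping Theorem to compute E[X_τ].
E[X_τ] = 8

X_n is a martingale and τ is a bounded-mean stopping time (indeed τ is finite a.s. with bounded expectation since the walk is in a bounded region). By the OST, E[X_τ] = E[X_0] = 8. Equivalently: E[X_τ] = 190 · P(hit 190 first) + 0 · P(hit 0 first) = 190 · (8/190) = 8.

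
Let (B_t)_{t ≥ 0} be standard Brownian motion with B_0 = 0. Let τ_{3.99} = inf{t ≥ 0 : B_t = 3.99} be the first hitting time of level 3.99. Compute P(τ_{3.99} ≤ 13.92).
P(τ_{3.99} ≤ 13.92) = 2(1 − Φ(3.99/√13.92)) = 2(1 − Φ(1.0694)) ≈ 0.2849

By the reflection principle for standard BM, P(τ_b ≤ t) = 2 · P(B_t ≥ b). Since B_t ~ N(0, t), P(B_t ≥ 3.99) = 1 − Φ(3.99/√t) = 1 − Φ(3.99/√13.92) = 1 − Φ(1.0694) ≈ 0.14244. Doubling: P(τ_{3.99} ≤ 13.92) ≈ 2 · 0.14244 = 0.28488 ≈ 0.2849.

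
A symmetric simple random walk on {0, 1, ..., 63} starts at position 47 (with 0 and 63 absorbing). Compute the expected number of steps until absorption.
E[τ | X_0 = 47] = 752

Let v_k = E[τ | X_0 = k]. Boundary: v_0 = v_63 = 0. Recurrence: v_k = 1 + (v_{k-1} + v_{k+1})/2 for 1 ≤ k ≤ 62. The particular solution to v_k − (v_{k-1} + v_{k+1})/2 = 1 is v_k = −k^2. Adding homogeneous solution A + B k and matching boundaries gives v_k = k (63 − k). Substituting k = 47: v_47 = 47 · 16 = 752.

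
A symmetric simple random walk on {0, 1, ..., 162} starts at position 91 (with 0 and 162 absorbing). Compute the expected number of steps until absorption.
E[τ | X_0 = 91] = 6461

Let v_k = E[τ | X_0 = k]. Boundary: v_0 = v_162 = 0. Recurrence: v_k = 1 + (v_{k-1} + v_{k+1})/2 for 1 ≤ k ≤ 161. The particular solution to v_k − (v_{k-1} + v_{k+1})/2 = 1 is v_k = −k^2. Adding homogeneous solution A + B k and matching boundaries gives v_k = k (162 − k). Substituting k = 91: v_91 = 91 · 71 = 6461.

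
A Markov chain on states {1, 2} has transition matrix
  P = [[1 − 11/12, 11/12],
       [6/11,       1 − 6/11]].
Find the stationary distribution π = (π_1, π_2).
π_1 = 72/193, π_2 = 121/193

Solve πP = π with π_1 + π_2 = 1. From πP = π: π_1 · (1 − 11/12) + π_2 · 6/11 = π_1 ⇒ π_2 · 6/11 = π_1 · 11/12 ⇒ π_2/π_1 = (11/12)/(6/11) = 121/72. Together with π_1 + π_2 = 1:
  π_1 = (6/11)/(11/12 + 6/11) = (6/11)/(193/132) = 72/193,
  π_2 = (11/12)/(11/12 + 6/11) = (11/12)/(193/132) = 121/193.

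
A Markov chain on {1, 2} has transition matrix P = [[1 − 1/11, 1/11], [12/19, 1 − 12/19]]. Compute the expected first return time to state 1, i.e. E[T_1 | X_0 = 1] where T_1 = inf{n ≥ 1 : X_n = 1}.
E[T_1 | X_0 = 1] = 1/π_1 = 151/132

For an irreducible recurrent Markov chain with stationary distribution π, E[T_i | X_0 = i] = 1/π_i (Kac's formula). Here π_1 = (12/19)/(1/11 + 12/19) = (12/19)/(151/209) = 132/151, so E[T_1 | X_0 = 1] = 1/π_1 = (1/11 + 12/19)/(12/19) = (151/209)/(12/19) = 151/132.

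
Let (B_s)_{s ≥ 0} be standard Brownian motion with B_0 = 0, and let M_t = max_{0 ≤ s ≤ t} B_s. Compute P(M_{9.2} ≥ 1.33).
P(M_{9.2} ≥ 1.33) = 2·P(B_{9.2} ≥ 1.33) = 2(1 − Φ(1.33/√9.2)) ≈ 0.6610

By the reflection principle for Brownian motion, P(M_t ≥ a) = 2 · P(B_t ≥ a) for a ≥ 0. Since B_t ~ N(0, t), P(B_t ≥ 1.33) = 1 − Φ(1.33/√t) = 1 − Φ(1.33/√9.2) = 1 − Φ(0.4385). So
  P(M_{9.2} ≥ 1.33) = 2(1 − Φ(0.4385)) ≈ 0.6610.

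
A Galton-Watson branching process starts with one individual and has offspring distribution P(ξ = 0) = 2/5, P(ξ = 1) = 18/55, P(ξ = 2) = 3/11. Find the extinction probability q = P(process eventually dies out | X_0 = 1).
q = 1

Mean offspring μ = 0·2/5 + 1·18/55 + 2·3/11 = 48/55 ≤ 1. For μ ≤ 1 with offspring not concentrated at 1, the Galton-Watson process goes extinct almost surely, so q = 1.
(Algebraic check: The pgf is f(s) = 2/5 + 18/55·s + 3/11·s². The extinction probability q is the smallest fixed point of f in [0, 1]. Setting s = f(s):
  3/11·s² + (18/55 − 1)·s + 2/5 = 0
  3/11·s² − (2/5 + 3/11)·s + 2/5 = 0
which factors as (s − 1)·(3/11·s − 2/5) = 0, giving roots s = 1 and s = (2/5)/(3/11) = 22/15. Since 22/15 ≥ 1, the smallest root in [0, 1] is s = 1.)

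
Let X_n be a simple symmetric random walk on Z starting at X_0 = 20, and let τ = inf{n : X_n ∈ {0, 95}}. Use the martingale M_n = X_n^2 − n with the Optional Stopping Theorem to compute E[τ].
E[τ] = 1500

M_n = X_n^2 − n is a martingale (since E[X_{n+1}^2 | F_n] = X_n^2 + 1). By OST (τ has finite mean in a bounded region), E[M_τ] = E[M_0] = X_0^2 − 0 = 20^2 = 400. Also E[M_τ] = E[X_τ^2] − E[τ]. The walk exits at 0 or 95, with P(hit 95 first) = 20/95, so E[X_τ^2] = 95^2 · 20/95 + 0 = 1900. Thus E[τ] = E[X_τ^2] − E[M_τ] = 1900 − 400 = 1500 = 20(95 − 20) = 1500.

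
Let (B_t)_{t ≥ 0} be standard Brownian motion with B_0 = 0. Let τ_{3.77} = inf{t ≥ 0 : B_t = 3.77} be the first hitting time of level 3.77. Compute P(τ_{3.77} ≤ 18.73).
P(τ_{3.77} ≤ 18.73) = 2(1 − Φ(3.77/√18.73)) = 2(1 − Φ(0.8711)) ≈ 0.3837

By the reflection principle for standard BM, P(τ_b ≤ t) = 2 · P(B_t ≥ b). Since B_t ~ N(0, t), P(B_t ≥ 3.77) = 1 − Φ(3.77/√t) = 1 − Φ(3.77/√18.73) = 1 − Φ(0.8711) ≈ 0.19185. Doubling: P(τ_{3.77} ≤ 18.73) ≈ 2 · 0.19185 = 0.38370 ≈ 0.3837.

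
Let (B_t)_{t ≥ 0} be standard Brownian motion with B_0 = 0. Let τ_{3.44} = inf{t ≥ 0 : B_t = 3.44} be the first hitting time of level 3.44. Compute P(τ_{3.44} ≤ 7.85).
P(τ_{3.44} ≤ 7.85) = 2(1 − Φ(3.44/√7.85)) = 2(1 − Φ(1.2278)) ≈ 0.2195

By the reflection principle for standard BM, P(τ_b ≤ t) = 2 · P(B_t ≥ b). Since B_t ~ N(0, t), P(B_t ≥ 3.44) = 1 − Φ(3.44/√t) = 1 − Φ(3.44/√7.85) = 1 − Φ(1.2278) ≈ 0.10976. Doubling: P(τ_{3.44} ≤ 7.85) ≈ 2 · 0.10976 = 0.21952 ≈ 0.2195.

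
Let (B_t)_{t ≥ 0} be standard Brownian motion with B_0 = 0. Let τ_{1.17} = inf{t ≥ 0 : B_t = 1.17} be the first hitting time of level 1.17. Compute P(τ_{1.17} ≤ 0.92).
P(τ_{1.17} ≤ 0.92) = 2(1 − Φ(1.17/√0.92)) = 2(1 − Φ(1.2198)) ≈ 0.2225

By the reflection principle for standard BM, P(τ_b ≤ t) = 2 · P(B_t ≥ b). Since B_t ~ N(0, t), P(B_t ≥ 1.17) = 1 − Φ(1.17/√t) = 1 − Φ(1.17/√0.92) = 1 − Φ(1.2198) ≈ 0.11127. Doubling: P(τ_{1.17} ≤ 0.92) ≈ 2 · 0.11127 = 0.22254 ≈ 0.2225.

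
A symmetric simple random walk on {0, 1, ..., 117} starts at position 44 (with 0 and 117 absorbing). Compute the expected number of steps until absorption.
E[τ | X_0 = 44] = 3212

Let v_k = E[τ | X_0 = k]. Boundary: v_0 = v_117 = 0. Recurrence: v_k = 1 + (v_{k-1} + v_{k+1})/2 for 1 ≤ k ≤ 116. The particular solution to v_k − (v_{k-1} + v_{k+1})/2 = 1 is v_k = −k^2. Adding homogeneous solution A + B k and matching boundaries gives v_k = k (117 − k). Substituting k = 44: v_44 = 44 · 73 = 3212.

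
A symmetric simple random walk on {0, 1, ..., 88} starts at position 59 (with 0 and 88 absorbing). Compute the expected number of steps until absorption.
E[τ | X_0 = 59] = 1711

Let v_k = E[τ | X_0 = k]. Boundary: v_0 = v_88 = 0. Recurrence: v_k = 1 + (v_{k-1} + v_{k+1})/2 for 1 ≤ k ≤ 87. The particular solution to v_k − (v_{k-1} + v_{k+1})/2 = 1 is v_k = −k^2. Adding homogeneous solution A + B k and matching boundaries gives v_k = k (88 − k). Substituting k = 59: v_59 = 59 · 29 = 1711.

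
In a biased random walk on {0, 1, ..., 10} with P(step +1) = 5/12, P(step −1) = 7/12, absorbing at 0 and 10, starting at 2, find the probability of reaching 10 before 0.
P(hit 10 before 0) = (1 − (7/5)^2) / (1 − (7/5)^10) = 390625/11362901

Let u_k denote P(reach 10 before 0 | start at k). Boundary: u_0 = 0, u_10 = 1. Recurrence: u_k = 5/12·u_{k+1} + 7/12·u_{k-1} for 1 ≤ k ≤ 9. Try u_k = A + B·r^k with r = q/p = (7/12)/(5/12) = 7/5. Substitution satisfies the recurrence; boundary conditions give:
  u_k = (1 − r^k) / (1 − r^N) = (1 − (7/5)^2) / (1 − (7/5)^10) = 390625/11362901.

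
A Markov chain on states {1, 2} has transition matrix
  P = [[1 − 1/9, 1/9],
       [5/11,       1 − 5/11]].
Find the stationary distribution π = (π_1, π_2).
π_1 = 45/56, π_2 = 11/56

Solve πP = π with π_1 + π_2 = 1. From πP = π: π_1 · (1 − 1/9) + π_2 · 5/11 = π_1 ⇒ π_2 · 5/11 = π_1 · 1/9 ⇒ π_2/π_1 = (1/9)/(5/11) = 11/45. Together with π_1 + π_2 = 1:
  π_1 = (5/11)/(1/9 + 5/11) = (5/11)/(56/99) = 45/56,
  π_2 = (1/9)/(1/9 + 5/11) = (1/9)/(56/99) = 11/56.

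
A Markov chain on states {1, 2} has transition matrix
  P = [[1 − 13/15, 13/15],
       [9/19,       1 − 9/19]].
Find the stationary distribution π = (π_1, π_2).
π_1 = 135/382, π_2 = 247/382

Solve πP = π with π_1 + π_2 = 1. From πP = π: π_1 · (1 − 13/15) + π_2 · 9/19 = π_1 ⇒ π_2 · 9/19 = π_1 · 13/15 ⇒ π_2/π_1 = (13/15)/(9/19) = 247/135. Together with π_1 + π_2 = 1:
  π_1 = (9/19)/(13/15 + 9/19) = (9/19)/(382/285) = 135/382,
  π_2 = (13/15)/(13/15 + 9/19) = (13/15)/(382/285) = 247/382.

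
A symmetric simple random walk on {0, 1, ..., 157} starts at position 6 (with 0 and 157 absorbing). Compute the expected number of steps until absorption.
E[τ | X_0 = 6] = 906

Let v_k = E[τ | X_0 = k]. Boundary: v_0 = v_157 = 0. Recurrence: v_k = 1 + (v_{k-1} + v_{k+1})/2 for 1 ≤ k ≤ 156. The particular solution to v_k − (v_{k-1} + v_{k+1})/2 = 1 is v_k = −k^2. Adding homogeneous solution A + B k and matching boundaries gives v_k = k (157 − k). Substituting k = 6: v_6 = 6 · 151 = 906.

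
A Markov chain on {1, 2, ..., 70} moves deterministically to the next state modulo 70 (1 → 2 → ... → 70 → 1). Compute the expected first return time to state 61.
E[T_61 | X_0 = 61] = 70

The chain cycles deterministically, so starting at state 61 it returns in exactly 70 steps. Equivalently, the stationary distribution is uniform π_j = 1/70 for every state j, so by Kac's formula E[T_61] = 1/π_61 = 70.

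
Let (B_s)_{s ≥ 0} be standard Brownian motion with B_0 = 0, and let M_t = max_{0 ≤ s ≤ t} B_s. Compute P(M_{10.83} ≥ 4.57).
P(M_{10.83} ≥ 4.57) = 2·P(B_{10.83} ≥ 4.57) = 2(1 − Φ(4.57/√10.83)) ≈ 0.1649

By the reflection principle for Brownian motion, P(M_t ≥ a) = 2 · P(B_t ≥ a) for a ≥ 0. Since B_t ~ N(0, t), P(B_t ≥ 4.57) = 1 − Φ(4.57/√t) = 1 − Φ(4.57/√10.83) = 1 − Φ(1.3887). So
  P(M_{10.83} ≥ 4.57) = 2(1 − Φ(1.3887)) ≈ 0.1649.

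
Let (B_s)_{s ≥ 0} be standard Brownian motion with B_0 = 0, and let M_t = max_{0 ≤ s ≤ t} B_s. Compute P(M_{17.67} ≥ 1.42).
P(M_{17.67} ≥ 1.42) = 2·P(B_{17.67} ≥ 1.42) = 2(1 − Φ(1.42/√17.67)) ≈ 0.7355

By the reflection principle for Brownian motion, P(M_t ≥ a) = 2 · P(B_t ≥ a) for a ≥ 0. Since B_t ~ N(0, t), P(B_t ≥ 1.42) = 1 − Φ(1.42/√t) = 1 − Φ(1.42/√17.67) = 1 − Φ(0.3378). So
  P(M_{17.67} ≥ 1.42) = 2(1 − Φ(0.3378)) ≈ 0.7355.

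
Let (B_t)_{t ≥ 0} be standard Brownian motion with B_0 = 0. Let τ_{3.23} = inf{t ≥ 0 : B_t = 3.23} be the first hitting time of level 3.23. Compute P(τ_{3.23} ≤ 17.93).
P(τ_{3.23} ≤ 17.93) = 2(1 − Φ(3.23/√17.93)) = 2(1 − Φ(0.7628)) ≈ 0.4456

By the reflection principle for standard BM, P(τ_b ≤ t) = 2 · P(B_t ≥ b). Since B_t ~ N(0, t), P(B_t ≥ 3.23) = 1 − Φ(3.23/√t) = 1 − Φ(3.23/√17.93) = 1 − Φ(0.7628) ≈ 0.22279. Doubling: P(τ_{3.23} ≤ 17.93) ≈ 2 · 0.22279 = 0.44558 ≈ 0.4456.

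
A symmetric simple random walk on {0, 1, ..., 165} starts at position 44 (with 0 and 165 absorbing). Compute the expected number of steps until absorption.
E[τ | X_0 = 44] = 5324

Let v_k = E[τ | X_0 = k]. Boundary: v_0 = v_165 = 0. Recurrence: v_k = 1 + (v_{k-1} + v_{k+1})/2 for 1 ≤ k ≤ 164. The particular solution to v_k − (v_{k-1} + v_{k+1})/2 = 1 is v_k = −k^2. Adding homogeneous solution A + B k and matching boundaries gives v_k = k (165 − k). Substituting k = 44: v_44 = 44 · 121 = 5324.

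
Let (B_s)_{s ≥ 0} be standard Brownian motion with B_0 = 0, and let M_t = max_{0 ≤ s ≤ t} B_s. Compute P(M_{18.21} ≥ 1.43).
P(M_{18.21} ≥ 1.43) = 2·P(B_{18.21} ≥ 1.43) = 2(1 − Φ(1.43/√18.21)) ≈ 0.7375

By the reflection principle for Brownian motion, P(M_t ≥ a) = 2 · P(B_t ≥ a) for a ≥ 0. Since B_t ~ N(0, t), P(B_t ≥ 1.43) = 1 − Φ(1.43/√t) = 1 − Φ(1.43/√18.21) = 1 − Φ(0.3351). So
  P(M_{18.21} ≥ 1.43) = 2(1 − Φ(0.3351)) ≈ 0.7375.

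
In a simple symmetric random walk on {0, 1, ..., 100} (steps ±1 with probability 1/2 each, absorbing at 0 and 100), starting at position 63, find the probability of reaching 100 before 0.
P(hit 100 before 0) = 63/100

Let u_k = P(hit 100 before 0 | start at k). Then u_0 = 0, u_100 = 1, and u_k = u_{k-1}/2 + u_{k+1}/2 for 1 ≤ k ≤ 99. This harmonic recurrence is solved by u_k = k/100, giving u_63 = 63/100.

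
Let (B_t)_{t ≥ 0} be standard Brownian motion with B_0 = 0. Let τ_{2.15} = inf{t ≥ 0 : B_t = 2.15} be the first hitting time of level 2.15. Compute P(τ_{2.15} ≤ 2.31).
P(τ_{2.15} ≤ 2.31) = 2(1 − Φ(2.15/√2.31)) = 2(1 − Φ(1.4146)) ≈ 0.1572

By the reflection principle for standard BM, P(τ_b ≤ t) = 2 · P(B_t ≥ b). Since B_t ~ N(0, t), P(B_t ≥ 2.15) = 1 − Φ(2.15/√t) = 1 − Φ(2.15/√2.31) = 1 − Φ(1.4146) ≈ 0.07859. Doubling: P(τ_{2.15} ≤ 2.31) ≈ 2 · 0.07859 = 0.15718 ≈ 0.1572.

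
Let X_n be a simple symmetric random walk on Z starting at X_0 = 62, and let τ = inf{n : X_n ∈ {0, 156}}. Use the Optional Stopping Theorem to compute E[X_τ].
E[X_τ] = 62

X_n is a martingale and τ is a bounded-mean stopping time (indeed τ is finite a.s. with bounded expectation since the walk is in a bounded region). By the OST, E[X_τ] = E[X_0] = 62. Equivalently: E[X_τ] = 156 · P(hit 156 first) + 0 · P(hit 0 first) = 156 · (62/156) = 62.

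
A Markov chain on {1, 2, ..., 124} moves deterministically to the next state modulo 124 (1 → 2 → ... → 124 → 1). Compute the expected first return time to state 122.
E[T_122 | X_0 = 122] = 124

The chain cycles deterministically, so starting at state 122 it returns in exactly 124 steps. Equivalently, the stationary distribution is uniform π_j = 1/124 for every state j, so by Kac's formula E[T_122] = 1/π_122 = 124.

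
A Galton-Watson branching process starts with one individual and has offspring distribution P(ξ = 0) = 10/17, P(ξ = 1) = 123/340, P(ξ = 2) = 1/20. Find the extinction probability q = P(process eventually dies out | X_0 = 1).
q = 1

Mean offspring μ = 0·10/17 + 1·123/340 + 2·1/20 = 157/340 ≤ 1. For μ ≤ 1 with offspring not concentrated at 1, the Galton-Watson process goes extinct almost surely, so q = 1.
(Algebraic check: The pgf is f(s) = 10/17 + 123/340·s + 1/20·s². The extinction probability q is the smallest fixed point of f in [0, 1]. Setting s = f(s):
  1/20·s² + (123/340 − 1)·s + 10/17 = 0
  1/20·s² − (10/17 + 1/20)·s + 10/17 = 0
which factors as (s − 1)·(1/20·s − 10/17) = 0, giving roots s = 1 and s = (10/17)/(1/20) = 200/17. Since 200/17 ≥ 1, the smallest root in [0, 1] is s = 1.)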